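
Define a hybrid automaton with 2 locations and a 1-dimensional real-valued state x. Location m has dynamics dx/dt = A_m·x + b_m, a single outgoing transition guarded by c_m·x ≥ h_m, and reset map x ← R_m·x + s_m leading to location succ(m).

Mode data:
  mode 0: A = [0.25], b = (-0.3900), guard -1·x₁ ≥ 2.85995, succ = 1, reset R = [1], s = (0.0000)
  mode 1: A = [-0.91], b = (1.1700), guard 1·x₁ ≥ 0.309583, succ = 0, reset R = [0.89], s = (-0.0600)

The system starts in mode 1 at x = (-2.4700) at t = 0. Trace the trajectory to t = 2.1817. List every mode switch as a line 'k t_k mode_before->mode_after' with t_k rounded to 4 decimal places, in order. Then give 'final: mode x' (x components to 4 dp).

1 1.4807 1->0
final: 0 -0.0420

Mode 1: guard c·x = 0.3096 hit at Δt = 1.4807 (t = 1.4807), x⁻ = (0.3096) → reset → x⁺ = (0.2155), jump to mode 0
Mode 0: flow for 0.7010 to horizon, guard not reached → x = (-0.0420)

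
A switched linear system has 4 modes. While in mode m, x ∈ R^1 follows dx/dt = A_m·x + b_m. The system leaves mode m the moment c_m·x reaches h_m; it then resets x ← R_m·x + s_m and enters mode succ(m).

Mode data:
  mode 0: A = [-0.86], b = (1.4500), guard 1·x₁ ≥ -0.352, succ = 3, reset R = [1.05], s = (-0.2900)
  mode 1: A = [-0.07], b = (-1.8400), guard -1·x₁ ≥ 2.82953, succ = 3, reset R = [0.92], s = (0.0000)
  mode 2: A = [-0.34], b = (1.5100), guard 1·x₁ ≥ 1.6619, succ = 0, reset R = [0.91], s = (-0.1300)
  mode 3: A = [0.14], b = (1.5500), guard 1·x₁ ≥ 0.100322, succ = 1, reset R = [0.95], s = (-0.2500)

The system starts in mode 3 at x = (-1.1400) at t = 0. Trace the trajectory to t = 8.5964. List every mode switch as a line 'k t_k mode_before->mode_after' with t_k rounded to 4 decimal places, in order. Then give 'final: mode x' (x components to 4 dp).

1 0.8406 3->1
2 2.3833 1->3
3 4.3623 3->1
4 5.9050 1->3
5 7.8840 3->1
final: 1 -1.4258

Mode 3: guard c·x = 0.1003 hit at Δt = 0.8406 (t = 0.8406), x⁻ = (0.1003) → reset → x⁺ = (-0.1547), jump to mode 1
Mode 1: guard c·x = 2.8295 hit at Δt = 1.5427 (t = 2.3833), x⁻ = (-2.8295) → reset → x⁺ = (-2.6032), jump to mode 3
Mode 3: guard c·x = 0.1003 hit at Δt = 1.9790 (t = 4.3623), x⁻ = (0.1003) → reset → x⁺ = (-0.1547), jump to mode 1
Mode 1: guard c·x = 2.8295 hit at Δt = 1.5427 (t = 5.9050), x⁻ = (-2.8295) → reset → x⁺ = (-2.6032), jump to mode 3
Mode 3: guard c·x = 0.1003 hit at Δt = 1.9790 (t = 7.8840), x⁻ = (0.1003) → reset → x⁺ = (-0.1547), jump to mode 1
Mode 1: flow for 0.7124 to horizon, guard not reached → x = (-1.4258)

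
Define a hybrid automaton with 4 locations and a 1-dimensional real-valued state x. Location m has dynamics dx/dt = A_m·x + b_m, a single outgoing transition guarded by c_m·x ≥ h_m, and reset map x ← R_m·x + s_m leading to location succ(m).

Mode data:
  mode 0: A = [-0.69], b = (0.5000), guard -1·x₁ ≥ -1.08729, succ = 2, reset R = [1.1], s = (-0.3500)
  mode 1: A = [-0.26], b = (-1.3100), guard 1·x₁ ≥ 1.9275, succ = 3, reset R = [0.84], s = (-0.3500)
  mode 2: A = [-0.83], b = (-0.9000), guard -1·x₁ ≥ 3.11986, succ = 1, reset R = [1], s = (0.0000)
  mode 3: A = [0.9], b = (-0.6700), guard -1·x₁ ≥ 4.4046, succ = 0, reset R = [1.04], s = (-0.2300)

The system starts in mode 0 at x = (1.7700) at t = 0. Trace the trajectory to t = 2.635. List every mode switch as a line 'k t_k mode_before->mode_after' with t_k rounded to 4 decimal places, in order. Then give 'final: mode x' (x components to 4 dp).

1 1.5343 0->2
final: 2 -0.3101

Mode 0: guard c·x = -1.0873 hit at Δt = 1.5343 (t = 1.5343), x⁻ = (1.0873) → reset → x⁺ = (0.8460), jump to mode 2
Mode 2: flow for 1.1007 to horizon, guard not reached → x = (-0.3101)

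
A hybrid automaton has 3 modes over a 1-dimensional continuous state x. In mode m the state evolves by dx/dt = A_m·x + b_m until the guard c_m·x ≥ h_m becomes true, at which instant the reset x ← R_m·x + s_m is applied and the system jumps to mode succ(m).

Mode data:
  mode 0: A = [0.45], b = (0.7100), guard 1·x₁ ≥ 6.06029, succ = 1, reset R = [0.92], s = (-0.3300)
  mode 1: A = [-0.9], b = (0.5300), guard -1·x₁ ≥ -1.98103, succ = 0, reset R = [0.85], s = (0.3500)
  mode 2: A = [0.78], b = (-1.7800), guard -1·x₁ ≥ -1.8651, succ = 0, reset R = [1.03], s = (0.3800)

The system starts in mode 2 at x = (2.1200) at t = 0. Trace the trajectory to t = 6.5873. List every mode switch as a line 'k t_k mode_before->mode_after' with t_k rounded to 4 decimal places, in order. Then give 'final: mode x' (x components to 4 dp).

Mode 2: guard c·x = -1.8651 hit at Δt = 1.2116 (t = 1.2116), x⁻ = (1.8651) → reset → x⁺ = (2.3011), jump to mode 0
Mode 0: guard c·x = 6.0603 hit at Δt = 1.5058 (t = 2.7174), x⁻ = (6.0603) → reset → x⁺ = (5.2455), jump to mode 1
Mode 1: guard c·x = -1.9810 hit at Δt = 1.3416 (t = 4.0590), x⁻ = (1.9810) → reset → x⁺ = (2.0339), jump to mode 0
Mode 0: guard c·x = 6.0603 hit at Δt = 1.6644 (t = 5.7234), x⁻ = (6.0603) → reset → x⁺ = (5.2455), jump to mode 1
Mode 1: flow for 0.8639 to horizon, guard not reached → x = (2.7288)

1 1.2116 2->0
2 2.7174 0->1
3 4.0590 1->0
4 5.7234 0->1
final: 1 2.7288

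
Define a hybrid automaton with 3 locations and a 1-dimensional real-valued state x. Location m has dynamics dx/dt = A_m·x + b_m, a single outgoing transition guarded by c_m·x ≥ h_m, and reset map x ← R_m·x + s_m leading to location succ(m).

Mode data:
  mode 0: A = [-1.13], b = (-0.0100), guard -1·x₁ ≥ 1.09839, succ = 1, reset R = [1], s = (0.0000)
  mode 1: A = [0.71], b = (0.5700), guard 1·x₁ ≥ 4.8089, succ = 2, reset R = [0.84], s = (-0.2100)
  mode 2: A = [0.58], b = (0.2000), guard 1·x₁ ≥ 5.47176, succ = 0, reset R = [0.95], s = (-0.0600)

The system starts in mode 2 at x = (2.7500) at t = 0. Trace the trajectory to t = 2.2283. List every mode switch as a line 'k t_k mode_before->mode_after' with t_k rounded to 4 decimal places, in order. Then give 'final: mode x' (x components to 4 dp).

1 1.0879 2->0
final: 0 1.4099

Mode 2: guard c·x = 5.4718 hit at Δt = 1.0879 (t = 1.0879), x⁻ = (5.4718) → reset → x⁺ = (5.1382), jump to mode 0
Mode 0: flow for 1.1404 to horizon, guard not reached → x = (1.4099)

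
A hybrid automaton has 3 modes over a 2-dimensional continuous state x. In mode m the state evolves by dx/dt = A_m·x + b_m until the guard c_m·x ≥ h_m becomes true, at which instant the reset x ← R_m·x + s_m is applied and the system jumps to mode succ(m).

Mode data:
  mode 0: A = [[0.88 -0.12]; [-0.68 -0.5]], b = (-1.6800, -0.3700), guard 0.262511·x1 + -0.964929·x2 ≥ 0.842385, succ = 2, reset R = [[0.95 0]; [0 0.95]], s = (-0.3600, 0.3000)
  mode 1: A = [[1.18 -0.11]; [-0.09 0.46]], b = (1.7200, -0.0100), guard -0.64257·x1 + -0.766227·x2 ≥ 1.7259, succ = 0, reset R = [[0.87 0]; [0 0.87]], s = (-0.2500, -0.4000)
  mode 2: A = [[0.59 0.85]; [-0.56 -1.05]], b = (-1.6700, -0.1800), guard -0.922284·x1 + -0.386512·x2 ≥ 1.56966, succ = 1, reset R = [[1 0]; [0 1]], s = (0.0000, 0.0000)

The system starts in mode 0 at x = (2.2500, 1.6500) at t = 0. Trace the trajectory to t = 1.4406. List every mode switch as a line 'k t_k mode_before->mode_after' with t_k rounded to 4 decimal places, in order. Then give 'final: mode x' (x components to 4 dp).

Mode 0: guard c·x = 0.8424 hit at Δt = 0.8023 (t = 0.8023), x⁻ = (2.4900, -0.1956) → reset → x⁺ = (2.0055, 0.1142), jump to mode 2
Mode 2: flow for 0.6383 to horizon, guard not reached → x = (1.4867, -0.4838)

1 0.8023 0->2
final: 2 1.4867 -0.4838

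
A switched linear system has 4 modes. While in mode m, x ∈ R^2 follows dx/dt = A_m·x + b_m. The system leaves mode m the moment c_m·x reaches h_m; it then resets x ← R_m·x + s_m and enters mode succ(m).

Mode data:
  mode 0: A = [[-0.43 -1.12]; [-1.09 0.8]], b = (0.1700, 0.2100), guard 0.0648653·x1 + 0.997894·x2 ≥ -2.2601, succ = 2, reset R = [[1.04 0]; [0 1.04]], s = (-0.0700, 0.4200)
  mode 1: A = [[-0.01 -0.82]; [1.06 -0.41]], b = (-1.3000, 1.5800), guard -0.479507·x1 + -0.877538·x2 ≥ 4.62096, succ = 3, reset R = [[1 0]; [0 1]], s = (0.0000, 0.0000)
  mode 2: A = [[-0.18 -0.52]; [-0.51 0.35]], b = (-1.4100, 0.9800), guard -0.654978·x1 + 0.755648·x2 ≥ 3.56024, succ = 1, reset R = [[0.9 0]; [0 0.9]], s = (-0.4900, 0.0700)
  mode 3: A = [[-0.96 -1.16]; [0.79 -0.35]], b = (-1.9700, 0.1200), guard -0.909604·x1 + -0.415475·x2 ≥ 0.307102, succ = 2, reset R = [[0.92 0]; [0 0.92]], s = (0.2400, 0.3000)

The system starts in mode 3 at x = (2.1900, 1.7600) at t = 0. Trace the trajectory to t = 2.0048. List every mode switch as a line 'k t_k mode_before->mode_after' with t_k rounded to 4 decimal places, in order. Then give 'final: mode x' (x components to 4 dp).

Mode 3: guard c·x = 0.3071 hit at Δt = 0.7338 (t = 0.7338), x⁻ = (-1.0625, 1.5869) → reset → x⁺ = (-0.7375, 1.7599), jump to mode 2
Mode 2: guard c·x = 3.5602 hit at Δt = 0.5083 (t = 1.2421), x⁻ = (-1.9525, 3.0191) → reset → x⁺ = (-2.2473, 2.7872), jump to mode 1
Mode 1: flow for 0.7627 to horizon, guard not reached → x = (-4.3472, 0.6679)

1 0.7338 3->2
2 1.2421 2->1
final: 1 -4.3472 0.6679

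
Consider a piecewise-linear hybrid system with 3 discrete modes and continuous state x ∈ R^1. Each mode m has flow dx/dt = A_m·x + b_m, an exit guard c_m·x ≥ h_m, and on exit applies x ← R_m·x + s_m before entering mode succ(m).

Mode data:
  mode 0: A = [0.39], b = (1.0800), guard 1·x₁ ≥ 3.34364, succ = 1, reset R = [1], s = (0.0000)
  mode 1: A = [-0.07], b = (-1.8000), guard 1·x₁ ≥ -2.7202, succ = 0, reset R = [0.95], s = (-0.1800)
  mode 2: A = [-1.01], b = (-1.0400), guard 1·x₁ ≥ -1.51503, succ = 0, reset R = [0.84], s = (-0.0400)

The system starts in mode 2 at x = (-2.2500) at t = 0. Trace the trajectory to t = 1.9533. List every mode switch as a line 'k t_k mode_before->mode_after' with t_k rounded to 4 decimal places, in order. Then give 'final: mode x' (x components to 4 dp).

1 0.9129 2->0
final: 0 -0.5837

Mode 2: guard c·x = -1.5150 hit at Δt = 0.9129 (t = 0.9129), x⁻ = (-1.5150) → reset → x⁺ = (-1.3126), jump to mode 0
Mode 0: flow for 1.0404 to horizon, guard not reached → x = (-0.5837)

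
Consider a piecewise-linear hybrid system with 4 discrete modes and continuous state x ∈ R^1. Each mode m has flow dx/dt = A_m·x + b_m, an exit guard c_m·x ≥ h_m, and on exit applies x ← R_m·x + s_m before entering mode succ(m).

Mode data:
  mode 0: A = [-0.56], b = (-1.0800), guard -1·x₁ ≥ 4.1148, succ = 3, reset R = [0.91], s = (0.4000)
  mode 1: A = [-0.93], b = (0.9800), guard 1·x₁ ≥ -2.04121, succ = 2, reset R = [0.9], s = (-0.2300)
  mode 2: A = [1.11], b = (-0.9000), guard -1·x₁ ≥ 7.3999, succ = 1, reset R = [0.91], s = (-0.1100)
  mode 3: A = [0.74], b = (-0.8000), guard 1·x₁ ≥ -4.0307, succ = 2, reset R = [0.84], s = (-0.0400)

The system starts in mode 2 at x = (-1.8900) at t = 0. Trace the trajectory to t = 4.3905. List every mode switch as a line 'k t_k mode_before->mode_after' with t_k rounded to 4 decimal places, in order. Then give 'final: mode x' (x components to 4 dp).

Mode 2: guard c·x = 7.3999 hit at Δt = 1.0017 (t = 1.0017), x⁻ = (-7.3999) → reset → x⁺ = (-6.8439), jump to mode 1
Mode 1: guard c·x = -2.0412 hit at Δt = 1.0073 (t = 2.0090), x⁻ = (-2.0412) → reset → x⁺ = (-2.0671), jump to mode 2
Mode 2: guard c·x = 7.3999 hit at Δt = 0.9445 (t = 2.9535), x⁻ = (-7.3999) → reset → x⁺ = (-6.8439), jump to mode 1
Mode 1: guard c·x = -2.0412 hit at Δt = 1.0073 (t = 3.9608), x⁻ = (-2.0412) → reset → x⁺ = (-2.0671), jump to mode 2
Mode 2: flow for 0.4297 to horizon, guard not reached → x = (-3.8261)

1 1.0017 2->1
2 2.0090 1->2
3 2.9535 2->1
4 3.9608 1->2
final: 2 -3.8261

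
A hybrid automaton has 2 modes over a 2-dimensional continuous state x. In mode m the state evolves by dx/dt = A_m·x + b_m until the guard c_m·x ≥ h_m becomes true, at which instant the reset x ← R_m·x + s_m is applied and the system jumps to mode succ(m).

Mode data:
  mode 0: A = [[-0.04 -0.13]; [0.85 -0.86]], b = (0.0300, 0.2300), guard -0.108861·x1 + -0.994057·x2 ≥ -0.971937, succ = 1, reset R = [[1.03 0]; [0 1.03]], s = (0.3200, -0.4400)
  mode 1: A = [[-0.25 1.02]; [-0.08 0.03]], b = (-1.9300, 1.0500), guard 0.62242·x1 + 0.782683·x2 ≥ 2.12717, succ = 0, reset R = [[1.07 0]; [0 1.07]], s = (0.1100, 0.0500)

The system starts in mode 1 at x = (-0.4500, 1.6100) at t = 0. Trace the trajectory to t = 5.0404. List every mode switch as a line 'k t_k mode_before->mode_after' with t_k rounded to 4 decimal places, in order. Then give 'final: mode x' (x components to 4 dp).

Mode 1: guard c·x = 2.1272 hit at Δt = 1.0100 (t = 1.0100), x⁻ = (-0.0590, 2.7647) → reset → x⁺ = (0.0469, 3.0082), jump to mode 0
Mode 0: guard c·x = -0.9719 hit at Δt = 1.3768 (t = 2.3868), x⁻ = (-0.2339, 1.0034) → reset → x⁺ = (0.0791, 0.5935), jump to mode 1
Mode 1: guard c·x = 2.1272 hit at Δt = 1.9623 (t = 4.3491), x⁻ = (-0.1244, 2.8167) → reset → x⁺ = (-0.0231, 3.0639), jump to mode 0
Mode 0: flow for 0.6913 to horizon, guard not reached → x = (-0.2101, 1.7504)

1 1.0100 1->0
2 2.3868 0->1
3 4.3491 1->0
final: 0 -0.2101 1.7504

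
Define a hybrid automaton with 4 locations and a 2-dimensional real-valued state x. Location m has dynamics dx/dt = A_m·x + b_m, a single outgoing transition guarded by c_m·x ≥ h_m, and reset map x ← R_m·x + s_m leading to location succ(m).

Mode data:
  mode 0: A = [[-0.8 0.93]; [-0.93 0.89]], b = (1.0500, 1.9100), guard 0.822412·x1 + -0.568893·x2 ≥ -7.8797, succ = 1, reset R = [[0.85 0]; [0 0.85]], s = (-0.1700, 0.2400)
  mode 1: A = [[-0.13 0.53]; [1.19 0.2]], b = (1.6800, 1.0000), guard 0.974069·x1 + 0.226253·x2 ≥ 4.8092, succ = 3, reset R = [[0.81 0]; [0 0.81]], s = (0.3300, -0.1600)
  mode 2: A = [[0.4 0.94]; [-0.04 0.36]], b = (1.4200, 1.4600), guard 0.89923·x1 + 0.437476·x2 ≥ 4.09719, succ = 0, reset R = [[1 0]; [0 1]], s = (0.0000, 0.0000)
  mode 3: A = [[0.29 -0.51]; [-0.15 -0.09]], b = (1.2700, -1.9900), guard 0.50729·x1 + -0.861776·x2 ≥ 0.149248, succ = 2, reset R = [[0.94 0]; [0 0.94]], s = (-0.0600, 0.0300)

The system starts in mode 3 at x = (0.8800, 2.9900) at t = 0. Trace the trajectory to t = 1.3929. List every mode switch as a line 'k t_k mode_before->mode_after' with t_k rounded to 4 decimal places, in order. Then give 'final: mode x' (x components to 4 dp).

1 0.9803 3->2
final: 2 2.6851 1.4309

Mode 3: guard c·x = 0.1492 hit at Δt = 0.9803 (t = 0.9803), x⁻ = (1.5118, 0.7167) → reset → x⁺ = (1.3611, 0.7037), jump to mode 2
Mode 2: flow for 0.4126 to horizon, guard not reached → x = (2.6851, 1.4309)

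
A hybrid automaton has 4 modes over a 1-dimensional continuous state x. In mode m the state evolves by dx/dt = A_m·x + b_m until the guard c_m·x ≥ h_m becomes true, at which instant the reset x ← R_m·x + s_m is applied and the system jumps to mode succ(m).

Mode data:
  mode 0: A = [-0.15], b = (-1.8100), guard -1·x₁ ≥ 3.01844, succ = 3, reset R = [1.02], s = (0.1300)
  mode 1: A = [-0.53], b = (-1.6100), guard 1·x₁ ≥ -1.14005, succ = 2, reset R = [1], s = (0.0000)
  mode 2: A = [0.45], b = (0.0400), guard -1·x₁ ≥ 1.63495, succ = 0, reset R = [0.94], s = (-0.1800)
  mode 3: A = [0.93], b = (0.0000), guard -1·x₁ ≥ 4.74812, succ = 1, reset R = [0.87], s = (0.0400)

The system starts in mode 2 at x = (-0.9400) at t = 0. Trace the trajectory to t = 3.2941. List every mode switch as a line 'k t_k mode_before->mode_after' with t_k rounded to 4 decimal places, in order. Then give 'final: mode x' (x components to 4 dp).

1 1.3265 2->0
2 2.2225 0->3
3 2.7347 3->1
final: 1 -3.8207

Mode 2: guard c·x = 1.6349 hit at Δt = 1.3265 (t = 1.3265), x⁻ = (-1.6349) → reset → x⁺ = (-1.7169), jump to mode 0
Mode 0: guard c·x = 3.0184 hit at Δt = 0.8960 (t = 2.2225), x⁻ = (-3.0184) → reset → x⁺ = (-2.9488), jump to mode 3
Mode 3: guard c·x = 4.7481 hit at Δt = 0.5122 (t = 2.7347), x⁻ = (-4.7481) → reset → x⁺ = (-4.0909), jump to mode 1
Mode 1: flow for 0.5594 to horizon, guard not reached → x = (-3.8207)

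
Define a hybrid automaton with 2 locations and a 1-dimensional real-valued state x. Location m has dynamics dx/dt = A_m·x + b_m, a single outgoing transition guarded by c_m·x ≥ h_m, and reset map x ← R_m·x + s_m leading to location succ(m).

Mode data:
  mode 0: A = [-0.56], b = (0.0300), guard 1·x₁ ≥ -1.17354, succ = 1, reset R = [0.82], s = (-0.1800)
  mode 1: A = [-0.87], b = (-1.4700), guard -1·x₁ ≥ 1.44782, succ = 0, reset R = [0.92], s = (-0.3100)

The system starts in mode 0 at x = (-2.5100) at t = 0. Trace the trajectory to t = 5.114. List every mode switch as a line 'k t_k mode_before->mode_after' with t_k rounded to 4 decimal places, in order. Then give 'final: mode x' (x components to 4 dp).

1 1.3156 0->1
2 2.2545 1->0
3 2.8319 0->1
4 3.7708 1->0
5 4.3482 0->1
final: 1 -1.4085

Mode 0: guard c·x = -1.1735 hit at Δt = 1.3156 (t = 1.3156), x⁻ = (-1.1735) → reset → x⁺ = (-1.1423), jump to mode 1
Mode 1: guard c·x = 1.4478 hit at Δt = 0.9389 (t = 2.2545), x⁻ = (-1.4478) → reset → x⁺ = (-1.6420), jump to mode 0
Mode 0: guard c·x = -1.1735 hit at Δt = 0.5774 (t = 2.8319), x⁻ = (-1.1735) → reset → x⁺ = (-1.1423), jump to mode 1
Mode 1: guard c·x = 1.4478 hit at Δt = 0.9389 (t = 3.7708), x⁻ = (-1.4478) → reset → x⁺ = (-1.6420), jump to mode 0
Mode 0: guard c·x = -1.1735 hit at Δt = 0.5774 (t = 4.3482), x⁻ = (-1.1735) → reset → x⁺ = (-1.1423), jump to mode 1
Mode 1: flow for 0.7658 to horizon, guard not reached → x = (-1.4085)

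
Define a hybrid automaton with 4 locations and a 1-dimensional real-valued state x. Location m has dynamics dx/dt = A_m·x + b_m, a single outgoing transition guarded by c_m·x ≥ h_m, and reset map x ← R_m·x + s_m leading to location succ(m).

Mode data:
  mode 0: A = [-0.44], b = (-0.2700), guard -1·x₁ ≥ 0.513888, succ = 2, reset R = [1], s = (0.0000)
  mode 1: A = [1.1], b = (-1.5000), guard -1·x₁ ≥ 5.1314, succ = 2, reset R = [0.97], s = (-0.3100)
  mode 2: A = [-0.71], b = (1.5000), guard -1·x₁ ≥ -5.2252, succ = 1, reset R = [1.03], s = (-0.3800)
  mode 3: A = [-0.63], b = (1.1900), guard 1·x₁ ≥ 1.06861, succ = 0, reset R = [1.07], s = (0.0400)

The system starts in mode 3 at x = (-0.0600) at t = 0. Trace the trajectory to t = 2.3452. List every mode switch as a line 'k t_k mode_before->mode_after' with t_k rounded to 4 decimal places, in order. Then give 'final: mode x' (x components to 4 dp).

1 1.3736 3->0
final: 0 0.5583

Mode 3: guard c·x = 1.0686 hit at Δt = 1.3736 (t = 1.3736), x⁻ = (1.0686) → reset → x⁺ = (1.1834), jump to mode 0
Mode 0: flow for 0.9716 to horizon, guard not reached → x = (0.5583)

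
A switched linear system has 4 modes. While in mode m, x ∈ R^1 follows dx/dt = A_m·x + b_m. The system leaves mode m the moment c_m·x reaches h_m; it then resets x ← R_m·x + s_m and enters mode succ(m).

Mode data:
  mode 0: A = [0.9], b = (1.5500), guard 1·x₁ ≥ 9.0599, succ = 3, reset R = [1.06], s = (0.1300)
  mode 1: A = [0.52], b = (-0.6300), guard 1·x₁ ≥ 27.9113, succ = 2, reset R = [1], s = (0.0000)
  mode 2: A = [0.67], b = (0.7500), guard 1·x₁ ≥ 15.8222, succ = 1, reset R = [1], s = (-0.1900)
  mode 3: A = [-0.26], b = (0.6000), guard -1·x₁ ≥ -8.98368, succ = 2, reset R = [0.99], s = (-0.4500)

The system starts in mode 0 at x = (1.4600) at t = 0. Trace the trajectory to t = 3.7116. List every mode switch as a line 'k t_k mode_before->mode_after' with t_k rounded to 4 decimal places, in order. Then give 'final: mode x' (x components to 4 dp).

1 1.3559 0->3
2 1.7653 3->2
3 2.6188 2->1
final: 1 26.6667

Mode 0: guard c·x = 9.0599 hit at Δt = 1.3559 (t = 1.3559), x⁻ = (9.0599) → reset → x⁺ = (9.7335), jump to mode 3
Mode 3: guard c·x = -8.9837 hit at Δt = 0.4094 (t = 1.7653), x⁻ = (8.9837) → reset → x⁺ = (8.4438), jump to mode 2
Mode 2: guard c·x = 15.8222 hit at Δt = 0.8535 (t = 2.6188), x⁻ = (15.8222) → reset → x⁺ = (15.6322), jump to mode 1
Mode 1: flow for 1.0928 to horizon, guard not reached → x = (26.6667)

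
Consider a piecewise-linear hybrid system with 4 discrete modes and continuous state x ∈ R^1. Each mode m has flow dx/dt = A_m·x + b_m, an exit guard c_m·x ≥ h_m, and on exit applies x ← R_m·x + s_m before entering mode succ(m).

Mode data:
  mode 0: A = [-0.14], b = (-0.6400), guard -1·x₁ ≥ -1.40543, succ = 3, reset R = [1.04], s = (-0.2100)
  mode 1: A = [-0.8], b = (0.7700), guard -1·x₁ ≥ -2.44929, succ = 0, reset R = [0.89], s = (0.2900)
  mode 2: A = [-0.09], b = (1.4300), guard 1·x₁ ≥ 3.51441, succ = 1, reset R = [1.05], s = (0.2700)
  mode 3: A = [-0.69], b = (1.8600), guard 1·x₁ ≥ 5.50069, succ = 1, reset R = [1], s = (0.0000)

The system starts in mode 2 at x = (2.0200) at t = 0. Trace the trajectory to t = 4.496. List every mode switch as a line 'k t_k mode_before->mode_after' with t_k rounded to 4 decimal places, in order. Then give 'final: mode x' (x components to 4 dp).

1 1.2668 2->1
2 2.1433 1->0
3 3.3140 0->3
final: 3 2.0569

Mode 2: guard c·x = 3.5144 hit at Δt = 1.2668 (t = 1.2668), x⁻ = (3.5144) → reset → x⁺ = (3.9601), jump to mode 1
Mode 1: guard c·x = -2.4493 hit at Δt = 0.8765 (t = 2.1433), x⁻ = (2.4493) → reset → x⁺ = (2.4699), jump to mode 0
Mode 0: guard c·x = -1.4054 hit at Δt = 1.1707 (t = 3.3140), x⁻ = (1.4054) → reset → x⁺ = (1.2516), jump to mode 3
Mode 3: flow for 1.1820 to horizon, guard not reached → x = (2.0569)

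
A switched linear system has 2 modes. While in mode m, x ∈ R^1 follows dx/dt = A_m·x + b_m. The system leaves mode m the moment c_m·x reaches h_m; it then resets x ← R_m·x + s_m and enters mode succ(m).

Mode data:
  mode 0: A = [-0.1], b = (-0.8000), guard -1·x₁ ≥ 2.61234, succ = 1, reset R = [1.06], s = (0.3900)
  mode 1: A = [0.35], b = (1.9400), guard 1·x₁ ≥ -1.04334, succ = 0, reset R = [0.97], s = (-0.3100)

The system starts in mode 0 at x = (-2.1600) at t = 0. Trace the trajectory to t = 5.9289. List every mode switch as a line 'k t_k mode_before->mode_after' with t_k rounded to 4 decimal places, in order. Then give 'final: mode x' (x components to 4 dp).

Mode 0: guard c·x = 2.6123 hit at Δt = 0.8062 (t = 0.8062), x⁻ = (-2.6123) → reset → x⁺ = (-2.3791), jump to mode 1
Mode 1: guard c·x = -1.0433 hit at Δt = 1.0063 (t = 1.8125), x⁻ = (-1.0433) → reset → x⁺ = (-1.3220), jump to mode 0
Mode 0: guard c·x = 2.6123 hit at Δt = 2.1470 (t = 3.9595), x⁻ = (-2.6123) → reset → x⁺ = (-2.3791), jump to mode 1
Mode 1: guard c·x = -1.0433 hit at Δt = 1.0063 (t = 4.9658), x⁻ = (-1.0433) → reset → x⁺ = (-1.3220), jump to mode 0
Mode 0: flow for 0.9631 to horizon, guard not reached → x = (-1.9352)

1 0.8062 0->1
2 1.8125 1->0
3 3.9595 0->1
4 4.9658 1->0
final: 0 -1.9352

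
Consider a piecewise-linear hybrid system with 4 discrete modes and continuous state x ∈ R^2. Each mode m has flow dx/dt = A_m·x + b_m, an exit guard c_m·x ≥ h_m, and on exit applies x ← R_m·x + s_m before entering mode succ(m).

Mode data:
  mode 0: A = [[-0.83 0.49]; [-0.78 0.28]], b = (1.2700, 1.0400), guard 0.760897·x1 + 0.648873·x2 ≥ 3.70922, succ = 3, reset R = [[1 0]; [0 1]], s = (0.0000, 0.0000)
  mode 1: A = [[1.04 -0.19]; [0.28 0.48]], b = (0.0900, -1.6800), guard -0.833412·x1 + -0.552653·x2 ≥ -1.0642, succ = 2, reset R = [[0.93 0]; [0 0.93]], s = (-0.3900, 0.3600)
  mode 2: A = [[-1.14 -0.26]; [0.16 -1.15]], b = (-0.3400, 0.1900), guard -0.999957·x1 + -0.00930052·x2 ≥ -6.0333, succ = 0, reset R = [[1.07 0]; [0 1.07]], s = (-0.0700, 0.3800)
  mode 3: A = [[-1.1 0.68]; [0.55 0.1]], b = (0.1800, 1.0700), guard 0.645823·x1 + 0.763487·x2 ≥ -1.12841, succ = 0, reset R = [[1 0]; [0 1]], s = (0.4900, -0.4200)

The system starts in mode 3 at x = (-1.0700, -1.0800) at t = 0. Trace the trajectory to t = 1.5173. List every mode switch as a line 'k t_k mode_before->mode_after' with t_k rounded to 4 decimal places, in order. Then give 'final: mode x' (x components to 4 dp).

1 0.5494 3->0
final: 0 0.4501 -0.5478

Mode 3: guard c·x = -1.1284 hit at Δt = 0.5494 (t = 0.5494), x⁻ = (-0.7758, -0.8217) → reset → x⁺ = (-0.2858, -1.2417), jump to mode 0
Mode 0: flow for 0.9679 to horizon, guard not reached → x = (0.4501, -0.5478)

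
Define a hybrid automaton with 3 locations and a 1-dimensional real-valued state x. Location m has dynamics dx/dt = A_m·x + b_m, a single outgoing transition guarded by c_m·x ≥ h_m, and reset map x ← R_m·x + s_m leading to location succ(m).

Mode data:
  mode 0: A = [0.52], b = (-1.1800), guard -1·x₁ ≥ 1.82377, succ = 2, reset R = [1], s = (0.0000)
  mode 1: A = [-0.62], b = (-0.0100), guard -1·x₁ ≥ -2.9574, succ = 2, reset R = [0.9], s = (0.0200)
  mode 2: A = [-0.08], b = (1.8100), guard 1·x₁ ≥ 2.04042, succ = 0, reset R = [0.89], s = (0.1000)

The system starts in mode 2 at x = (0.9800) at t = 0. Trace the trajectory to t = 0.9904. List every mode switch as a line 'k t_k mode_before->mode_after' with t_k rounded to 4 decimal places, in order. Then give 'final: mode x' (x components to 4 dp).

Mode 2: guard c·x = 2.0404 hit at Δt = 0.6279 (t = 0.6279), x⁻ = (2.0404) → reset → x⁺ = (1.9160), jump to mode 0
Mode 0: flow for 0.3625 to horizon, guard not reached → x = (1.8427)

1 0.6279 2->0
final: 0 1.8427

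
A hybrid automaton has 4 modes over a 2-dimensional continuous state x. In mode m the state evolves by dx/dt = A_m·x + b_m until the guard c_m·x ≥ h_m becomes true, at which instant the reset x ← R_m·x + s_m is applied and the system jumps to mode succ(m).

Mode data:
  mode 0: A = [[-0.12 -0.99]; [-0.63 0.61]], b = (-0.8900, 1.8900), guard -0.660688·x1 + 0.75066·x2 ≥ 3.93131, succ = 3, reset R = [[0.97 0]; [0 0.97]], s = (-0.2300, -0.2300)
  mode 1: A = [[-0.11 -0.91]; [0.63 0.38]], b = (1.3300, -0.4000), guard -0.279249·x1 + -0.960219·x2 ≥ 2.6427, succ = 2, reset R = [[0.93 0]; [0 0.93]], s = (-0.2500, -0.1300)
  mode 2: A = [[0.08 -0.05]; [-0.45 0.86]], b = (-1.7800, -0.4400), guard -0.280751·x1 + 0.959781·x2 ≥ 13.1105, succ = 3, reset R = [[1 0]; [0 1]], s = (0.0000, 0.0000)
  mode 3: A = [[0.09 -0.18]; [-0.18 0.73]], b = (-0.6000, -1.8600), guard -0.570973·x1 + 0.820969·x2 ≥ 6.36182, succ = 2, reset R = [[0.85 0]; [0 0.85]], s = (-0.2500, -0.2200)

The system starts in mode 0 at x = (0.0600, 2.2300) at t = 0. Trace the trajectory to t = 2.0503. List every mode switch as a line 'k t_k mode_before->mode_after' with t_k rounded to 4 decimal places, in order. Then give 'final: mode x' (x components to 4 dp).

Mode 0: guard c·x = 3.9313 hit at Δt = 0.4091 (t = 0.4091), x⁻ = (-1.4903, 3.9254) → reset → x⁺ = (-1.6756, 3.5777), jump to mode 3
Mode 3: guard c·x = 6.3618 hit at Δt = 1.0428 (t = 1.4519), x⁻ = (-3.3510, 5.4186) → reset → x⁺ = (-3.0984, 4.3858), jump to mode 2
Mode 2: flow for 0.5984 to horizon, guard not reached → x = (-4.5293, 8.3093)

1 0.4091 0->3
2 1.4519 3->2
final: 2 -4.5293 8.3093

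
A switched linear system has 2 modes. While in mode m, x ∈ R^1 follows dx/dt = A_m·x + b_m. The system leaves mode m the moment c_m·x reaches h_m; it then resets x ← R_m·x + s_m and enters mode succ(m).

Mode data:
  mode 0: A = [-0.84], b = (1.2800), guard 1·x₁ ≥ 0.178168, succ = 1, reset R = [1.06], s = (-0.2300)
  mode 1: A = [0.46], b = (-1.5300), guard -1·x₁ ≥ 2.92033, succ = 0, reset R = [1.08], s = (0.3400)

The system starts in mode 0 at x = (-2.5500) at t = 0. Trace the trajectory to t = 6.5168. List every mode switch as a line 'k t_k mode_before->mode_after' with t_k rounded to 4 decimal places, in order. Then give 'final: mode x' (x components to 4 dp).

1 1.3187 0->1
2 2.6620 1->0
3 4.0554 0->1
4 5.3987 1->0
final: 0 -0.1720

Mode 0: guard c·x = 0.1782 hit at Δt = 1.3187 (t = 1.3187), x⁻ = (0.1782) → reset → x⁺ = (-0.0411), jump to mode 1
Mode 1: guard c·x = 2.9203 hit at Δt = 1.3433 (t = 2.6620), x⁻ = (-2.9203) → reset → x⁺ = (-2.8140), jump to mode 0
Mode 0: guard c·x = 0.1782 hit at Δt = 1.3934 (t = 4.0554), x⁻ = (0.1782) → reset → x⁺ = (-0.0411), jump to mode 1
Mode 1: guard c·x = 2.9203 hit at Δt = 1.3433 (t = 5.3987), x⁻ = (-2.9203) → reset → x⁺ = (-2.8140), jump to mode 0
Mode 0: flow for 1.1181 to horizon, guard not reached → x = (-0.1720)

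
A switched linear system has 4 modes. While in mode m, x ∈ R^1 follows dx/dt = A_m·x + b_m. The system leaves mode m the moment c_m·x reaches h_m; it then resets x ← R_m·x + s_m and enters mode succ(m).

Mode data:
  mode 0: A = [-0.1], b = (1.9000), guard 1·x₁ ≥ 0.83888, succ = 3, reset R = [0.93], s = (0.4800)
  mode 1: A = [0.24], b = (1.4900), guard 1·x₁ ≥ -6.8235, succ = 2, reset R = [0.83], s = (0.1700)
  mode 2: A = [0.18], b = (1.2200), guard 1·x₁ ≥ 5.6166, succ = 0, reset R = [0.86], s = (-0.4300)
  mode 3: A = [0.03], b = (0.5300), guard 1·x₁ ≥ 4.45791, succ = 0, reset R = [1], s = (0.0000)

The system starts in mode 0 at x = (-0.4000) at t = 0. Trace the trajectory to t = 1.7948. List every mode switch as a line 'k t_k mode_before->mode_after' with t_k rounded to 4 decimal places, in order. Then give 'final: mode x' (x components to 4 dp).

1 0.6599 0->3
final: 3 1.9157

Mode 0: guard c·x = 0.8389 hit at Δt = 0.6599 (t = 0.6599), x⁻ = (0.8389) → reset → x⁺ = (1.2602), jump to mode 3
Mode 3: flow for 1.1349 to horizon, guard not reached → x = (1.9157)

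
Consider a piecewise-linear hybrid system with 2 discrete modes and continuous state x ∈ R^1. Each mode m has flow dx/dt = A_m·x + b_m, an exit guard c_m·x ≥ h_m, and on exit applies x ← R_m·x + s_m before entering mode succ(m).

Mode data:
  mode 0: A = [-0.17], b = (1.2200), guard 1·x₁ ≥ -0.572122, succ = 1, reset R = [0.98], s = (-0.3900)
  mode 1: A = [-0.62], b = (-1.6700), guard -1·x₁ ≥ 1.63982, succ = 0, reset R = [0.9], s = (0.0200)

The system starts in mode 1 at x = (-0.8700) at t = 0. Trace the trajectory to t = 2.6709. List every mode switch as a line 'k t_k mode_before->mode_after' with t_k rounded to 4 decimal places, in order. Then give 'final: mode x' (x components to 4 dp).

Mode 1: guard c·x = 1.6398 hit at Δt = 0.8846 (t = 0.8846), x⁻ = (-1.6398) → reset → x⁺ = (-1.4558), jump to mode 0
Mode 0: guard c·x = -0.5721 hit at Δt = 0.6353 (t = 1.5199), x⁻ = (-0.5721) → reset → x⁺ = (-0.9507), jump to mode 1
Mode 1: guard c·x = 1.6398 hit at Δt = 0.8116 (t = 2.3315), x⁻ = (-1.6398) → reset → x⁺ = (-1.4558), jump to mode 0
Mode 0: flow for 0.3394 to horizon, guard not reached → x = (-0.9719)

1 0.8846 1->0
2 1.5199 0->1
3 2.3315 1->0
final: 0 -0.9719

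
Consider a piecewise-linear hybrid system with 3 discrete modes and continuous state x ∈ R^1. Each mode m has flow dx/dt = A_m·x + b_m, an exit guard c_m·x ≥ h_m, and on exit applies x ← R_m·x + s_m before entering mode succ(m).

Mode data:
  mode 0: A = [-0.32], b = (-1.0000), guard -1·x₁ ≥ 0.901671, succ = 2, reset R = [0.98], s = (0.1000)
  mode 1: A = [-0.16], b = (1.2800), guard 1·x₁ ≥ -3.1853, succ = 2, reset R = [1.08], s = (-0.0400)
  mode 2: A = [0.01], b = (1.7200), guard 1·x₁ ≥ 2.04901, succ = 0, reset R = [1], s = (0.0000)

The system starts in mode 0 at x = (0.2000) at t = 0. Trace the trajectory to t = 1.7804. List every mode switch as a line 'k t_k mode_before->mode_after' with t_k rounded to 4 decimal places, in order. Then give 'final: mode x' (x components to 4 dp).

1 1.2577 0->2
final: 2 0.1137

Mode 0: guard c·x = 0.9017 hit at Δt = 1.2577 (t = 1.2577), x⁻ = (-0.9017) → reset → x⁺ = (-0.7836), jump to mode 2
Mode 2: flow for 0.5227 to horizon, guard not reached → x = (0.1137)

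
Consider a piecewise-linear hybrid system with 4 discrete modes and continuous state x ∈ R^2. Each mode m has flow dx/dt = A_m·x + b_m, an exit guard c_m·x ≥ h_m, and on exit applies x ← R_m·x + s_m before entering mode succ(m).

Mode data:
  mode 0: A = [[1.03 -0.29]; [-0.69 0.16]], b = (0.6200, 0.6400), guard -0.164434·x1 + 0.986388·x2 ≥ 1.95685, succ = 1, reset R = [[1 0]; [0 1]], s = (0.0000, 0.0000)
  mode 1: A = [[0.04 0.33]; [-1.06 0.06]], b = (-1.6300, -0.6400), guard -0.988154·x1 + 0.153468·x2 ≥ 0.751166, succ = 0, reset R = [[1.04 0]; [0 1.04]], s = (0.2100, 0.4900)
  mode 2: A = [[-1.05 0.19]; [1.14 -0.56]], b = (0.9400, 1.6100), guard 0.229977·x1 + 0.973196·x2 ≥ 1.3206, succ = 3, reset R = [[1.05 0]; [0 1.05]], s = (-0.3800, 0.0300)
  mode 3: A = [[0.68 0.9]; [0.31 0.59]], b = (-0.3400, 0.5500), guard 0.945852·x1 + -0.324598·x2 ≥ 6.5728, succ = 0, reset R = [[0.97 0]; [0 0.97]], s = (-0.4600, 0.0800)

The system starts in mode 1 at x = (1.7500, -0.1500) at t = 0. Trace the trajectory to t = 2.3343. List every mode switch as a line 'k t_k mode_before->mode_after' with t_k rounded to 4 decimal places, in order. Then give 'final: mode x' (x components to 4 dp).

1 1.3671 1->0
final: 0 -0.8754 -0.2821

Mode 1: guard c·x = 0.7512 hit at Δt = 1.3671 (t = 1.3671), x⁻ = (-1.0331, -1.7572) → reset → x⁺ = (-0.8644, -1.3375), jump to mode 0
Mode 0: flow for 0.9672 to horizon, guard not reached → x = (-0.8754, -0.2821)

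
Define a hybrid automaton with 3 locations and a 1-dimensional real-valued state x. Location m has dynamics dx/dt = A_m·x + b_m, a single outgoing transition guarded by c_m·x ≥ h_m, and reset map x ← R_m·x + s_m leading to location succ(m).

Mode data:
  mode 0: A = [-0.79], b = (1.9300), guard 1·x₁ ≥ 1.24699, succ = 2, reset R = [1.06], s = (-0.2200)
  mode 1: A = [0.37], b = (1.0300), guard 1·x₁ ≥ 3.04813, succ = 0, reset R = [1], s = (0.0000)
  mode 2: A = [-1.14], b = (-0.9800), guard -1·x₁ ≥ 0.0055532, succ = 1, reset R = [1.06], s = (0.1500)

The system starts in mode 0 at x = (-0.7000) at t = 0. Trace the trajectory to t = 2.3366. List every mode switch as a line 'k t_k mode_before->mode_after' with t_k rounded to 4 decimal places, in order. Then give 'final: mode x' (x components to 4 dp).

Mode 0: guard c·x = 1.2470 hit at Δt = 1.2230 (t = 1.2230), x⁻ = (1.2470) → reset → x⁺ = (1.1018), jump to mode 2
Mode 2: guard c·x = 0.0056 hit at Δt = 0.7293 (t = 1.9523), x⁻ = (-0.0056) → reset → x⁺ = (0.1441), jump to mode 1
Mode 1: flow for 0.3843 to horizon, guard not reached → x = (0.5915)

1 1.2230 0->2
2 1.9523 2->1
final: 1 0.5915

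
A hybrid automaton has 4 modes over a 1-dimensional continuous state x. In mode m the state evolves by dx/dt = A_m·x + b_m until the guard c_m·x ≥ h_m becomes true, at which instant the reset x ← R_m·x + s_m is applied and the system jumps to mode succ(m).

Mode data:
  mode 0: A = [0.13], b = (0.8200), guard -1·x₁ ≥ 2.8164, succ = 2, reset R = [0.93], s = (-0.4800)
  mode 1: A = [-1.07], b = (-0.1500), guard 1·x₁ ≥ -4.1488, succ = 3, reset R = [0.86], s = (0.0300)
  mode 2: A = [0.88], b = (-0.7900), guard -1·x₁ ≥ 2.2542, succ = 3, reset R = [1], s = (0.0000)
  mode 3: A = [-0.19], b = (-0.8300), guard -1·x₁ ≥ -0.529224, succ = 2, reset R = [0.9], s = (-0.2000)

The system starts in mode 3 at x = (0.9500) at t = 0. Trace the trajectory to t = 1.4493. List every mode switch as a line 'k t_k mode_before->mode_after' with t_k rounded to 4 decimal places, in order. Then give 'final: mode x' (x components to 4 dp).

1 0.4338 3->2
final: 2 -0.6210

Mode 3: guard c·x = -0.5292 hit at Δt = 0.4338 (t = 0.4338), x⁻ = (0.5292) → reset → x⁺ = (0.2763), jump to mode 2
Mode 2: flow for 1.0155 to horizon, guard not reached → x = (-0.6210)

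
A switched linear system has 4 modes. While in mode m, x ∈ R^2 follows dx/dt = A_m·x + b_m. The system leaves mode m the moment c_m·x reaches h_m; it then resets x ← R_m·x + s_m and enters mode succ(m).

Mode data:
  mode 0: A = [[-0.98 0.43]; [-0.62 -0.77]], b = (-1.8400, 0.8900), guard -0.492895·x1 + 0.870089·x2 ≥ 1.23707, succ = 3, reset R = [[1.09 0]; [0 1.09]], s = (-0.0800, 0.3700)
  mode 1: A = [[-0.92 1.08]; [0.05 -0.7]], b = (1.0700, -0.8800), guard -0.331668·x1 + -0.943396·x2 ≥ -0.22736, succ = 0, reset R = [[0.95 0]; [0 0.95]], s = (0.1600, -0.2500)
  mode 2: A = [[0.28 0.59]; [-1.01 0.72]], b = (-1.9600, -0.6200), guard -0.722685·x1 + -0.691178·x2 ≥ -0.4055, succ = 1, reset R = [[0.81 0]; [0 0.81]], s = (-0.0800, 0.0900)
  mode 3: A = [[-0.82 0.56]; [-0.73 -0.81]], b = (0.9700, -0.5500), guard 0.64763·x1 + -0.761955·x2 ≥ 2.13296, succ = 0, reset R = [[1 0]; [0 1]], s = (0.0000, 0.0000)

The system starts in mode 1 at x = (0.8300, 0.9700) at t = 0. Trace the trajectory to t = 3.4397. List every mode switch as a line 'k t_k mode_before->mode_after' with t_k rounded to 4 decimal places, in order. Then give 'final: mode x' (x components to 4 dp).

Mode 1: guard c·x = -0.2274 hit at Δt = 1.1056 (t = 1.1056), x⁻ = (1.2103, -0.1845) → reset → x⁺ = (1.3098, -0.4253), jump to mode 0
Mode 0: guard c·x = 1.2371 hit at Δt = 1.4618 (t = 2.5674), x⁻ = (-1.0074, 0.8511) → reset → x⁺ = (-1.1781, 1.2977), jump to mode 3
Mode 3: flow for 0.8723 to horizon, guard not reached → x = (0.3134, 0.3974)

1 1.1056 1->0
2 2.5674 0->3
final: 3 0.3134 0.3974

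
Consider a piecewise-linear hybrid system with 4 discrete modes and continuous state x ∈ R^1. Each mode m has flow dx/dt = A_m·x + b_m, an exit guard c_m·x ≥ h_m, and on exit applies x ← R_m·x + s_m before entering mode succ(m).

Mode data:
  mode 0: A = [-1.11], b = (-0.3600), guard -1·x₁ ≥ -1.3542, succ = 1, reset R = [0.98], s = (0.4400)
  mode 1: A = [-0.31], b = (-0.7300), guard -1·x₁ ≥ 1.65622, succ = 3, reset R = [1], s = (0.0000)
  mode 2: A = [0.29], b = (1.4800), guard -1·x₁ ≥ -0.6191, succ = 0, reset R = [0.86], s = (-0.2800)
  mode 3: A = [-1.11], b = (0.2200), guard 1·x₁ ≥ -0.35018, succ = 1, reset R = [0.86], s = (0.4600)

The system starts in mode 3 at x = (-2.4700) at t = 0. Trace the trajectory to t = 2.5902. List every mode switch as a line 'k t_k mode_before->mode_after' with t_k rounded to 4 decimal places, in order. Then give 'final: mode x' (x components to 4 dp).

1 1.4254 3->1
final: 1 -0.6030

Mode 3: guard c·x = -0.3502 hit at Δt = 1.4254 (t = 1.4254), x⁻ = (-0.3502) → reset → x⁺ = (0.1588), jump to mode 1
Mode 1: flow for 1.1648 to horizon, guard not reached → x = (-0.6030)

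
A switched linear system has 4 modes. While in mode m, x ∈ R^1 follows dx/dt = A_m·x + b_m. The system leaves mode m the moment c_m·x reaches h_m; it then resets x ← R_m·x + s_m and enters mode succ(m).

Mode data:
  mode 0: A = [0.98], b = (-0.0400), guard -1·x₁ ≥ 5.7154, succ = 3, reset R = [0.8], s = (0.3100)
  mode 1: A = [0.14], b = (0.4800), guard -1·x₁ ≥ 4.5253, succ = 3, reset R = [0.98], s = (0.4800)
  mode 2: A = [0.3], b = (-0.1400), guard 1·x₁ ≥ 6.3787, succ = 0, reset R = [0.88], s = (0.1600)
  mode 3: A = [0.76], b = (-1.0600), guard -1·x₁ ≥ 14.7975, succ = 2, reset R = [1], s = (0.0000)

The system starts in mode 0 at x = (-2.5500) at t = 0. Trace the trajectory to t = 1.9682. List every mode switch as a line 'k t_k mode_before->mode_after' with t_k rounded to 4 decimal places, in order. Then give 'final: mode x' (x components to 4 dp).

Mode 0: guard c·x = 5.7154 hit at Δt = 0.8146 (t = 0.8146), x⁻ = (-5.7154) → reset → x⁺ = (-4.2623), jump to mode 3
Mode 3: flow for 1.1536 to horizon, guard not reached → x = (-12.1994)

1 0.8146 0->3
final: 3 -12.1994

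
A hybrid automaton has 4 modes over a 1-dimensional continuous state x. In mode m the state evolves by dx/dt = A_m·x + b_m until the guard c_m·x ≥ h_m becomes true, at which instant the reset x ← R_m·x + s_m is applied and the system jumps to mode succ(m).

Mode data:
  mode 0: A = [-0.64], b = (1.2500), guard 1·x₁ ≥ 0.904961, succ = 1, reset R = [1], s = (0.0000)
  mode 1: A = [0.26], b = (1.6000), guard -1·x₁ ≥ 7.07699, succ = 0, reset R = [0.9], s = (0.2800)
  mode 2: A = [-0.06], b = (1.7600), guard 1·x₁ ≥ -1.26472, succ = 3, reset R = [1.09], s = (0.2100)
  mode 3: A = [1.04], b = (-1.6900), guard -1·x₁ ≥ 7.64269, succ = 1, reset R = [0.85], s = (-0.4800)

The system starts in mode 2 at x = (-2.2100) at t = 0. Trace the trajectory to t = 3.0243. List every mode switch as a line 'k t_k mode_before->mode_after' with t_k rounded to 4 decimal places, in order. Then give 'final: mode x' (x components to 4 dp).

Mode 2: guard c·x = -1.2647 hit at Δt = 0.5071 (t = 0.5071), x⁻ = (-1.2647) → reset → x⁺ = (-1.1685), jump to mode 3
Mode 3: guard c·x = 7.6427 hit at Δt = 1.1531 (t = 1.6602), x⁻ = (-7.6427) → reset → x⁺ = (-6.9763), jump to mode 1
Mode 1: guard c·x = 7.0770 hit at Δt = 0.4443 (t = 2.1045), x⁻ = (-7.0770) → reset → x⁺ = (-6.0893), jump to mode 0
Mode 0: flow for 0.9198 to horizon, guard not reached → x = (-2.5108)

1 0.5071 2->3
2 1.6602 3->1
3 2.1045 1->0
final: 0 -2.5108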